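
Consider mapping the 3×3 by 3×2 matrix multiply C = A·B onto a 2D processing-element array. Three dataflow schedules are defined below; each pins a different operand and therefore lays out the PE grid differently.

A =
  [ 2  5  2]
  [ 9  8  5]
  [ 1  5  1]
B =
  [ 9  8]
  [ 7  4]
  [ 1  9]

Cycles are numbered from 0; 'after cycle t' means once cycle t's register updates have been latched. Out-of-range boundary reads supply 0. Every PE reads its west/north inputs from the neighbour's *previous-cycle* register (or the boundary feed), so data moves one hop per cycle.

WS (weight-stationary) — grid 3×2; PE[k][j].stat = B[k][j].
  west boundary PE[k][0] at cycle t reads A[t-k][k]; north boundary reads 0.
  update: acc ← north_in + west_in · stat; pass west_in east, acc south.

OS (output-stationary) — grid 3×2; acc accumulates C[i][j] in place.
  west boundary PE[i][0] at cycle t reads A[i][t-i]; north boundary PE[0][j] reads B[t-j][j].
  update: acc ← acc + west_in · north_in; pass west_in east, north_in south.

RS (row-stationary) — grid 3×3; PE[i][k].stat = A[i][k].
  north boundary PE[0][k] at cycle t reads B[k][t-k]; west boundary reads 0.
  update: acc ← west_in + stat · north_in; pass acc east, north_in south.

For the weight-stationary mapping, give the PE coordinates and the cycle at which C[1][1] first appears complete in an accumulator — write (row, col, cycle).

(row, col, cycle) = (2, 1, 4)

WS — PE[2][1] is where C[1][1] collects:
  c0 r2c1: 0 / 0 / 0
  c1 r2c1: 0 / 0 / 0
  c2 r2c1: 0 / 0 / 0
  c3 r2c1: 54 / 2 / 54
  c4 r2c1: 149 / 5 / 149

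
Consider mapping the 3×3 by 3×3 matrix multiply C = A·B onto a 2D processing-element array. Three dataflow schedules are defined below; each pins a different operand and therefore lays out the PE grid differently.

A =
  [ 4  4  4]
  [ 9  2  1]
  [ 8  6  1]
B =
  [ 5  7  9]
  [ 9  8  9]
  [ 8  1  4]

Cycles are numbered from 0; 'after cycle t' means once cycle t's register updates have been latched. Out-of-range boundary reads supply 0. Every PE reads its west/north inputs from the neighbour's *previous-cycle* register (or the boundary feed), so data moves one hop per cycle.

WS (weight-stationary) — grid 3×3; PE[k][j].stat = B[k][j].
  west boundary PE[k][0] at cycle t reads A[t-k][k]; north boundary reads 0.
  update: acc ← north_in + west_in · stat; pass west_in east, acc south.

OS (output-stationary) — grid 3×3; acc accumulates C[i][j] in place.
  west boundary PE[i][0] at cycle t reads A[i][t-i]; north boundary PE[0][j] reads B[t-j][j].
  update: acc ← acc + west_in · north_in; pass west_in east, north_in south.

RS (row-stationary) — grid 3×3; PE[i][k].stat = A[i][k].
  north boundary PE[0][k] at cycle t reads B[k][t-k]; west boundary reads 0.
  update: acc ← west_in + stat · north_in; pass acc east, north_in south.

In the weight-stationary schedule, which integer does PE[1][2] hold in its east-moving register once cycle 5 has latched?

register = 6

WS on a 3×3 grid — tracing PE[1][2] and its feeders:
  c0 r0c2: 0 / 0 / 0
  c0 r1c1: 0 / 0 / 0
  c0 r1c2: 0 / 0 / 0
  c1 r0c2: 0 / 0 / 0
  c1 r1c1: 0 / 0 / 0
  c1 r1c2: 0 / 0 / 0
  c2 r0c2: 36 / 4 / 36
  c2 r1c1: 60 / 4 / 60
  c2 r1c2: 0 / 0 / 0
  c3 r0c2: 81 / 9 / 81
  c3 r1c1: 79 / 2 / 79
  c3 r1c2: 72 / 4 / 72
  c4 r0c2: 72 / 8 / 72
  c4 r1c1: 104 / 6 / 104
  c4 r1c2: 99 / 2 / 99
  c5 r0c2: 0 / 0 / 0
  c5 r1c1: 0 / 0 / 0
  c5 r1c2: 126 / 6 / 126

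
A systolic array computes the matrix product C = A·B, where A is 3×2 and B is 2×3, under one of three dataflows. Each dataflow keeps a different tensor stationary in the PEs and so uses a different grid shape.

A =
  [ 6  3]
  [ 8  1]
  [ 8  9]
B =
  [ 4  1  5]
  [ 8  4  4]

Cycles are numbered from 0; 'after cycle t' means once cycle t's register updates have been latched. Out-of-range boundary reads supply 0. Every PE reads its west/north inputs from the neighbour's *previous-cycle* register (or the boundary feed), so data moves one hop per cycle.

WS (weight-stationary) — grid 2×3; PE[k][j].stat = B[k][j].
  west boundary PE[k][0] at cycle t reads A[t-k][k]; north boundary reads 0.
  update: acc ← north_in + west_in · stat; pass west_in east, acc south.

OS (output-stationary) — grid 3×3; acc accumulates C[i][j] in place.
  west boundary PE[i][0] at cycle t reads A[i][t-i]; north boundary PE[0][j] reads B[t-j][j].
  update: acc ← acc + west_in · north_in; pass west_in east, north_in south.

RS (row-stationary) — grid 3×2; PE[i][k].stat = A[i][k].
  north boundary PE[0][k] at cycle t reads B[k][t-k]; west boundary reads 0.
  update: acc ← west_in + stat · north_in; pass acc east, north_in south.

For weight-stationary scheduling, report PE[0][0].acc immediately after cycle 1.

PE[0][0].acc = 32

WS 2×3: PE[0][0] cycle-by-cycle (with neighbour feeds):
  t=0 PE[0][0]: acc=24 h=6 v=24
  t=1 PE[0][0]: acc=32 h=8 v=32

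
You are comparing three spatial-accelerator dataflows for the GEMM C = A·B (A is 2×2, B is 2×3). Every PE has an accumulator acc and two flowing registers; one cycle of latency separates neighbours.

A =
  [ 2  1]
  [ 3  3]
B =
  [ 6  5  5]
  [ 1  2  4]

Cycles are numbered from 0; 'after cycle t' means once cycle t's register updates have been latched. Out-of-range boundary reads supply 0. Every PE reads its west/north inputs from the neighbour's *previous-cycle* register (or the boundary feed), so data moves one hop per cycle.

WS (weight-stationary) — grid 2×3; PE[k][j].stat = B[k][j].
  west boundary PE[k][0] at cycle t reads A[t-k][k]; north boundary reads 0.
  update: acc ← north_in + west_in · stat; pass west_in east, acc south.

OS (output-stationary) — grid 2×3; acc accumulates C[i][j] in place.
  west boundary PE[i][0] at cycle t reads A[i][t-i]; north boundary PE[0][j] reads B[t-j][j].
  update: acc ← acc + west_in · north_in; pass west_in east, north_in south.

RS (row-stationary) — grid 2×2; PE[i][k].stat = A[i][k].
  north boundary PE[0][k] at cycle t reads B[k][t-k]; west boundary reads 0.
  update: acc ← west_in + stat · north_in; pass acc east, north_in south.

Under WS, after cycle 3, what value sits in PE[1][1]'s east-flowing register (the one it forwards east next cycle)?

WS 2×3: PE[1][1] cycle-by-cycle (with neighbour feeds):
  c0 r0c1: 0 / 0 / 0
  c0 r1c0: 0 / 0 / 0
  c0 r1c1: 0 / 0 / 0
  c1 r0c1: 10 / 2 / 10
  c1 r1c0: 13 / 1 / 13
  c1 r1c1: 0 / 0 / 0
  c2 r0c1: 15 / 3 / 15
  c2 r1c0: 21 / 3 / 21
  c2 r1c1: 12 / 1 / 12
  c3 r0c1: 0 / 0 / 0
  c3 r1c0: 0 / 0 / 0
  c3 r1c1: 21 / 3 / 21

register = 3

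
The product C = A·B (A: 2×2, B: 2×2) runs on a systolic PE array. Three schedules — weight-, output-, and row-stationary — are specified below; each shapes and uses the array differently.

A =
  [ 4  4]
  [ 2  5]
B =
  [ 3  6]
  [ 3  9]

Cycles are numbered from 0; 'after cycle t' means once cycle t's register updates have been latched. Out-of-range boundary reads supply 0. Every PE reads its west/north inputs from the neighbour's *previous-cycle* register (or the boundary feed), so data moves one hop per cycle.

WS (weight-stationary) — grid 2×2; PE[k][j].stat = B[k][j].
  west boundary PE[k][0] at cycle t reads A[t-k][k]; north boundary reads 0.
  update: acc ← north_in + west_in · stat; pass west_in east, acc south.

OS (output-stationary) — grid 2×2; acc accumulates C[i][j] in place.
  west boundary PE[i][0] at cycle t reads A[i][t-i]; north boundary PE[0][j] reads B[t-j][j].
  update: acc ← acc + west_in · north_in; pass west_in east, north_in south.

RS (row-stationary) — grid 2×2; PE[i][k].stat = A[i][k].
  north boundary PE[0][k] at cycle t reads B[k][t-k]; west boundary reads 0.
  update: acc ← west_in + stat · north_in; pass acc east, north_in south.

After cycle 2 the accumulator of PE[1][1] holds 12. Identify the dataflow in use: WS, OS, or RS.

dataflow = OS

WS (2×2 grid), PE[1][1]:
  step 0 · PE1,1: acc=0; fwd→0 fwd↓0
  step 1 · PE1,1: acc=0; fwd→0 fwd↓0
  step 2 · PE1,1: acc=60; fwd→4 fwd↓60
OS (2×2 grid), PE[1][1]:
  step 0 · PE1,1: acc=0; fwd→0 fwd↓0
  step 1 · PE1,1: acc=0; fwd→0 fwd↓0
  step 2 · PE1,1: acc=12; fwd→2 fwd↓6
RS (2×2 grid), PE[1][1]:
  step 0 · PE1,1: acc=0; fwd→0 fwd↓0
  step 1 · PE1,1: acc=0; fwd→0 fwd↓0
  step 2 · PE1,1: acc=21; fwd→21 fwd↓3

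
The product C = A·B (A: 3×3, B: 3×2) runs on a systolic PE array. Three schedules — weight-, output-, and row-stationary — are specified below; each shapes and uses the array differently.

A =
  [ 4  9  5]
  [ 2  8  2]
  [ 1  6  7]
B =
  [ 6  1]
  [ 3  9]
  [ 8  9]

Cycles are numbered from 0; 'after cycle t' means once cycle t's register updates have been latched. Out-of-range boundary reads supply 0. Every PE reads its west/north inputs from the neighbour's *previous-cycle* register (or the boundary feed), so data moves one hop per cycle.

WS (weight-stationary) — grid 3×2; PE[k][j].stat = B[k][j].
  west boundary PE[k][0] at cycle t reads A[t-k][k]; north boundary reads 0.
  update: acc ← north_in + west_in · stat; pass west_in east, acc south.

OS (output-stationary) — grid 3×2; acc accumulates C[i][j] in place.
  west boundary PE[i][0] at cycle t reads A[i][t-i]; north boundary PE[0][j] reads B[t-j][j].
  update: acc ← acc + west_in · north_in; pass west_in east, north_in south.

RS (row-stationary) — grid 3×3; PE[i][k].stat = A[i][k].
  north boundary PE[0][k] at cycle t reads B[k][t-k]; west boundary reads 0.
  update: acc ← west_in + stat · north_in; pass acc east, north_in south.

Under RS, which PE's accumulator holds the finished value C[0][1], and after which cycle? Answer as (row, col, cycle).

(row, col, cycle) = (0, 2, 3)

Under RS, C[0][1] lands at PE[0][2]:
  cycle 0: PE[0][2] → acc 0, east 0, south 0
  cycle 1: PE[0][2] → acc 0, east 0, south 0
  cycle 2: PE[0][2] → acc 91, east 91, south 8
  cycle 3: PE[0][2] → acc 130, east 130, south 9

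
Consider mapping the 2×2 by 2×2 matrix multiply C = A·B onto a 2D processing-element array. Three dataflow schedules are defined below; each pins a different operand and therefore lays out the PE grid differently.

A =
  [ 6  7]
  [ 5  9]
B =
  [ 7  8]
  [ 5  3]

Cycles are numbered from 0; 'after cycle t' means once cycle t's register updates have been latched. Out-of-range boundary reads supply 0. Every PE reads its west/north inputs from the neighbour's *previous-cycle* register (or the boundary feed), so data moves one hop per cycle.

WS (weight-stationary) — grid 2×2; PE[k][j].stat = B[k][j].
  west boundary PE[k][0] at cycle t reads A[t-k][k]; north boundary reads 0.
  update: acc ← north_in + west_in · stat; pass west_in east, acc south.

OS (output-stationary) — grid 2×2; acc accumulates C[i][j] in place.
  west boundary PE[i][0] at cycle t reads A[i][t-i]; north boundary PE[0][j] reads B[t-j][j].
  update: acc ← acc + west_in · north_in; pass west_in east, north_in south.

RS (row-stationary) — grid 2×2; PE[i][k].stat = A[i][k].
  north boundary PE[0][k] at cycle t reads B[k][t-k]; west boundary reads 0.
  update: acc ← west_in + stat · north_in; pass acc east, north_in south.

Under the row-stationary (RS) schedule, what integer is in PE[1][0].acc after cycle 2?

PE[1][0].acc = 40

RS on a 2×2 grid — tracing PE[1][0] and its feeders:
  after 0 — PE[0][0] acc=42, pass-E 42, pass-S 7
  after 0 — PE[1][0] acc=0, pass-E 0, pass-S 0
  after 1 — PE[0][0] acc=48, pass-E 48, pass-S 8
  after 1 — PE[1][0] acc=35, pass-E 35, pass-S 7
  after 2 — PE[0][0] acc=0, pass-E 0, pass-S 0
  after 2 — PE[1][0] acc=40, pass-E 40, pass-S 8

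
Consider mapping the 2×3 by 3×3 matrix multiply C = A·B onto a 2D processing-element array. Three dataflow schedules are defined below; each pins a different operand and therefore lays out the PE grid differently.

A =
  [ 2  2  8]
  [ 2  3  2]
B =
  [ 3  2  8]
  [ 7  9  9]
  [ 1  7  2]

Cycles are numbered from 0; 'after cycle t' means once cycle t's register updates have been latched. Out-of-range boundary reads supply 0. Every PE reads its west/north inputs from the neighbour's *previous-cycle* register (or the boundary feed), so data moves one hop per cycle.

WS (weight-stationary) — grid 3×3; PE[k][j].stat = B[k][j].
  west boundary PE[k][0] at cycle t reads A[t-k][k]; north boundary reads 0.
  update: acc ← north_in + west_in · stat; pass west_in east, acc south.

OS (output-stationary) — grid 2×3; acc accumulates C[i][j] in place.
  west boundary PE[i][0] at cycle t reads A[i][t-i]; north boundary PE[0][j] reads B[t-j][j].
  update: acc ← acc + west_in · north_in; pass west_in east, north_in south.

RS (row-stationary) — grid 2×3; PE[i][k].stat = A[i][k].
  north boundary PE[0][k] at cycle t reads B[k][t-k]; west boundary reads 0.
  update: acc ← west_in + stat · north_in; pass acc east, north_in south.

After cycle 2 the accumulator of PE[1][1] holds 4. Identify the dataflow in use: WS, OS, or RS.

dataflow = OS

— WS: 3×3; PE[1][1] trace:
  0: (1,1).acc=0  regs=<0,0>
  1: (1,1).acc=0  regs=<0,0>
  2: (1,1).acc=22  regs=<2,22>
— OS: 2×3; PE[1][1] trace:
  0: (1,1).acc=0  regs=<0,0>
  1: (1,1).acc=0  regs=<0,0>
  2: (1,1).acc=4  regs=<2,2>
— RS: 2×3; PE[1][1] trace:
  0: (1,1).acc=0  regs=<0,0>
  1: (1,1).acc=0  regs=<0,0>
  2: (1,1).acc=27  regs=<27,7>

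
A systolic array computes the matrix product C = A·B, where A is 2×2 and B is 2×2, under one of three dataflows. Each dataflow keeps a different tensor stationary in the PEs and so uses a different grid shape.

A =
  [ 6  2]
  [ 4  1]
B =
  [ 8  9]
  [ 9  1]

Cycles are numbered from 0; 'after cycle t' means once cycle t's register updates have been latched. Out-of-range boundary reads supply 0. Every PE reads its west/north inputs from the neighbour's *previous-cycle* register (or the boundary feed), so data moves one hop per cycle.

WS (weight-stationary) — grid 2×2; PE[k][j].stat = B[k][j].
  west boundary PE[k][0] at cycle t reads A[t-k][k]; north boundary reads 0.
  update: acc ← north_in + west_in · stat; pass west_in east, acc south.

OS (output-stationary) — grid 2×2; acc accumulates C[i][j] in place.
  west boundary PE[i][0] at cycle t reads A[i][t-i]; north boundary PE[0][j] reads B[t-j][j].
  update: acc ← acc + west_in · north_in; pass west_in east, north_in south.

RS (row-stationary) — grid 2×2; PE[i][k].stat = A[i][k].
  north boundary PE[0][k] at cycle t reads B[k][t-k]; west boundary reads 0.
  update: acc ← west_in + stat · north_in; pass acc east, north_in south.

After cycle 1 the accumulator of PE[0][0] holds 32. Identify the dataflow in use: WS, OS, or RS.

Under WS (2×2), PE[0][0]:
  @0  [0,0]  acc 48  |  →6  ↓48
  @1  [0,0]  acc 32  |  →4  ↓32
Under OS (2×2), PE[0][0]:
  @0  [0,0]  acc 48  |  →6  ↓8
  @1  [0,0]  acc 66  |  →2  ↓9
Under RS (2×2), PE[0][0]:
  @0  [0,0]  acc 48  |  →48  ↓8
  @1  [0,0]  acc 54  |  →54  ↓9

dataflow = WS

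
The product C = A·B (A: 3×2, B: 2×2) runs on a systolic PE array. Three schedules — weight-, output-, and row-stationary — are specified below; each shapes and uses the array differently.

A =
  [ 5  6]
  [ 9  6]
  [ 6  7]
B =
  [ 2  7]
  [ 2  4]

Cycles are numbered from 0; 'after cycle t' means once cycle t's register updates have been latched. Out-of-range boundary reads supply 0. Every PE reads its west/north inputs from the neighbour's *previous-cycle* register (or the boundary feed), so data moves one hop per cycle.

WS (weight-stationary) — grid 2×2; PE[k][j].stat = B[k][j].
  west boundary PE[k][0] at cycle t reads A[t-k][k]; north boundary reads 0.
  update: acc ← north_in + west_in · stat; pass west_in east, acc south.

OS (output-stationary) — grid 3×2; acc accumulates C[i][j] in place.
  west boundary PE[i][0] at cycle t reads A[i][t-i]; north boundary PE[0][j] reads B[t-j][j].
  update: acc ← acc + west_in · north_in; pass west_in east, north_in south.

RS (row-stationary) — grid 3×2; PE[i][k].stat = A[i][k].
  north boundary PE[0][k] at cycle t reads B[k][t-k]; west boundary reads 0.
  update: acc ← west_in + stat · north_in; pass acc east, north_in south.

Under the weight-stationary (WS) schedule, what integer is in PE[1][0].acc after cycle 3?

Tracing WS — 2×2 array, target PE[1][0]:
  [0] (0,0) acc=10 (h:5 v:10)
  [0] (1,0) acc=0 (h:0 v:0)
  [1] (0,0) acc=18 (h:9 v:18)
  [1] (1,0) acc=22 (h:6 v:22)
  [2] (0,0) acc=12 (h:6 v:12)
  [2] (1,0) acc=30 (h:6 v:30)
  [3] (0,0) acc=0 (h:0 v:0)
  [3] (1,0) acc=26 (h:7 v:26)

PE[1][0].acc = 26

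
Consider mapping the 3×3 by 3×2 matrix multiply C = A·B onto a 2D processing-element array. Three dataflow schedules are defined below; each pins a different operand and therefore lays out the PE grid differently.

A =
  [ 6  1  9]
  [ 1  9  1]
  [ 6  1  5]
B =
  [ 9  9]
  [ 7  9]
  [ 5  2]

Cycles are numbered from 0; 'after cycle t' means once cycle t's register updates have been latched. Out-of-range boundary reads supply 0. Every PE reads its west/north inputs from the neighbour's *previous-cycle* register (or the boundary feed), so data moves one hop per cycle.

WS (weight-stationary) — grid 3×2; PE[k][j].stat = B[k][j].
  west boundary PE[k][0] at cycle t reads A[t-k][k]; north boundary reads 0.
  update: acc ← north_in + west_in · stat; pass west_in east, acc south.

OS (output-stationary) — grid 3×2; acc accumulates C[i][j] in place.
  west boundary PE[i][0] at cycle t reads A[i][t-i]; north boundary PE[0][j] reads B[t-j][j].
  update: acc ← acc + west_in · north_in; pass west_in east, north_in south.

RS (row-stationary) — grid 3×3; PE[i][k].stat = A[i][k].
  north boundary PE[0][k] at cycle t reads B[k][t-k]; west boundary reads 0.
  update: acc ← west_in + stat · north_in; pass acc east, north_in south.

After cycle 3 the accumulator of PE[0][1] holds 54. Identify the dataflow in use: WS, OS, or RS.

dataflow = WS

WS (3×2 grid), PE[0][1]:
  cycle 0: PE[0][1] → acc 0, east 0, south 0
  cycle 1: PE[0][1] → acc 54, east 6, south 54
  cycle 2: PE[0][1] → acc 9, east 1, south 9
  cycle 3: PE[0][1] → acc 54, east 6, south 54
OS (3×2 grid), PE[0][1]:
  cycle 0: PE[0][1] → acc 0, east 0, south 0
  cycle 1: PE[0][1] → acc 54, east 6, south 9
  cycle 2: PE[0][1] → acc 63, east 1, south 9
  cycle 3: PE[0][1] → acc 81, east 9, south 2
RS (3×3 grid), PE[0][1]:
  cycle 0: PE[0][1] → acc 0, east 0, south 0
  cycle 1: PE[0][1] → acc 61, east 61, south 7
  cycle 2: PE[0][1] → acc 63, east 63, south 9
  cycle 3: PE[0][1] → acc 0, east 0, south 0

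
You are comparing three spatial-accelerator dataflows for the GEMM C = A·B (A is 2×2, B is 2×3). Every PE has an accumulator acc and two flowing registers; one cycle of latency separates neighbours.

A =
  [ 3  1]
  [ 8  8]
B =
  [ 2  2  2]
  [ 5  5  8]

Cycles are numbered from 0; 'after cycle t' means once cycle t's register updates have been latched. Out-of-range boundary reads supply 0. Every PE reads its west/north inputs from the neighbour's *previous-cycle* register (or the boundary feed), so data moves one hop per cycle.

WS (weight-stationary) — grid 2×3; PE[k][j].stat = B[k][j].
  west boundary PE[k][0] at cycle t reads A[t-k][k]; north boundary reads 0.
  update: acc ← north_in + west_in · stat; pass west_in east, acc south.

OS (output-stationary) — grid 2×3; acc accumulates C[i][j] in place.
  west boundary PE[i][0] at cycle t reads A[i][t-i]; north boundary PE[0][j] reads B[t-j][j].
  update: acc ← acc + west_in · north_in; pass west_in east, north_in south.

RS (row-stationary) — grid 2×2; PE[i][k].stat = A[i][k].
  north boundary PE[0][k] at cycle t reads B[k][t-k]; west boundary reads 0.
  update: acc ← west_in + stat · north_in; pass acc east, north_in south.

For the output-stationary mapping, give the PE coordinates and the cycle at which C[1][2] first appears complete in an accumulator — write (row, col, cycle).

OS: C[1][2] accumulates in PE[1][2]:
  cycle 0: PE[1][2] → acc 0, east 0, south 0
  cycle 1: PE[1][2] → acc 0, east 0, south 0
  cycle 2: PE[1][2] → acc 0, east 0, south 0
  cycle 3: PE[1][2] → acc 16, east 8, south 2
  cycle 4: PE[1][2] → acc 80, east 8, south 8

(row, col, cycle) = (1, 2, 4)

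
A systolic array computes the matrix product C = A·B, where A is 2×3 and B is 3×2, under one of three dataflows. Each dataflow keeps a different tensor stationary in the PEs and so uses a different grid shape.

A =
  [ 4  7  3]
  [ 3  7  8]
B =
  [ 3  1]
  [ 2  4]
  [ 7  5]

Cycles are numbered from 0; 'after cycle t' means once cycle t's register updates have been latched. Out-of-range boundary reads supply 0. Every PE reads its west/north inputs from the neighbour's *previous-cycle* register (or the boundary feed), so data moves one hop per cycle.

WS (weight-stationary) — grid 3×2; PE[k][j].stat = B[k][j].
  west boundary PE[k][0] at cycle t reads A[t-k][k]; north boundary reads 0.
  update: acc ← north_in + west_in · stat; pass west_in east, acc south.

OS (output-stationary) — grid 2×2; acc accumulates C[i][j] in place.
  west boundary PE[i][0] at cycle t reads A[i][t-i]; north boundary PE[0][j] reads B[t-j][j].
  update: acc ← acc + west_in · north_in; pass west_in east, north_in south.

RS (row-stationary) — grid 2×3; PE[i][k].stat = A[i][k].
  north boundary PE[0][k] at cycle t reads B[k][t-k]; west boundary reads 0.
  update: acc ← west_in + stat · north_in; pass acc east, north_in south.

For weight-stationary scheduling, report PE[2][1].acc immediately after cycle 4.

PE[2][1].acc = 71

WS 3×2: PE[2][1] cycle-by-cycle (with neighbour feeds):
  0: (1,1).acc=0  regs=<0,0>
  0: (2,0).acc=0  regs=<0,0>
  0: (2,1).acc=0  regs=<0,0>
  1: (1,1).acc=0  regs=<0,0>
  1: (2,0).acc=0  regs=<0,0>
  1: (2,1).acc=0  regs=<0,0>
  2: (1,1).acc=32  regs=<7,32>
  2: (2,0).acc=47  regs=<3,47>
  2: (2,1).acc=0  regs=<0,0>
  3: (1,1).acc=31  regs=<7,31>
  3: (2,0).acc=79  regs=<8,79>
  3: (2,1).acc=47  regs=<3,47>
  4: (1,1).acc=0  regs=<0,0>
  4: (2,0).acc=0  regs=<0,0>
  4: (2,1).acc=71  regs=<8,71>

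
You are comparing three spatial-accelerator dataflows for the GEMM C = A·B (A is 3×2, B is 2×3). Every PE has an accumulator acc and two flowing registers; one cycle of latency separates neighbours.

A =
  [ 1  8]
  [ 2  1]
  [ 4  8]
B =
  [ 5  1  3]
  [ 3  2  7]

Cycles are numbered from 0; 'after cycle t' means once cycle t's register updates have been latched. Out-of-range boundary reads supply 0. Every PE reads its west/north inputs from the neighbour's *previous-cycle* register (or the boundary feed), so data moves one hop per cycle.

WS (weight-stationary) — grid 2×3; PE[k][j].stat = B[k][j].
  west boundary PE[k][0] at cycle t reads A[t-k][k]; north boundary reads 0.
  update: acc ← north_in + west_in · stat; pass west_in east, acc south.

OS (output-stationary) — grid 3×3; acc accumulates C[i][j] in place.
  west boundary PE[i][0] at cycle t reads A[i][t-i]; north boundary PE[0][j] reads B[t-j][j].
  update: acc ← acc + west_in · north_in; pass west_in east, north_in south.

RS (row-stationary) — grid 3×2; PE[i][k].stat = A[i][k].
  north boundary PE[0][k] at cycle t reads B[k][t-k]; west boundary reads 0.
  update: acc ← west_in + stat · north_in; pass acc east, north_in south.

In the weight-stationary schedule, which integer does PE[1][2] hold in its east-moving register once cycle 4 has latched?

WS (2×3). Following PE[1][2] plus its west/north inputs:
  0: (0,2).acc=0  regs=<0,0>
  0: (1,1).acc=0  regs=<0,0>
  0: (1,2).acc=0  regs=<0,0>
  1: (0,2).acc=0  regs=<0,0>
  1: (1,1).acc=0  regs=<0,0>
  1: (1,2).acc=0  regs=<0,0>
  2: (0,2).acc=3  regs=<1,3>
  2: (1,1).acc=17  regs=<8,17>
  2: (1,2).acc=0  regs=<0,0>
  3: (0,2).acc=6  regs=<2,6>
  3: (1,1).acc=4  regs=<1,4>
  3: (1,2).acc=59  regs=<8,59>
  4: (0,2).acc=12  regs=<4,12>
  4: (1,1).acc=20  regs=<8,20>
  4: (1,2).acc=13  regs=<1,13>

register = 1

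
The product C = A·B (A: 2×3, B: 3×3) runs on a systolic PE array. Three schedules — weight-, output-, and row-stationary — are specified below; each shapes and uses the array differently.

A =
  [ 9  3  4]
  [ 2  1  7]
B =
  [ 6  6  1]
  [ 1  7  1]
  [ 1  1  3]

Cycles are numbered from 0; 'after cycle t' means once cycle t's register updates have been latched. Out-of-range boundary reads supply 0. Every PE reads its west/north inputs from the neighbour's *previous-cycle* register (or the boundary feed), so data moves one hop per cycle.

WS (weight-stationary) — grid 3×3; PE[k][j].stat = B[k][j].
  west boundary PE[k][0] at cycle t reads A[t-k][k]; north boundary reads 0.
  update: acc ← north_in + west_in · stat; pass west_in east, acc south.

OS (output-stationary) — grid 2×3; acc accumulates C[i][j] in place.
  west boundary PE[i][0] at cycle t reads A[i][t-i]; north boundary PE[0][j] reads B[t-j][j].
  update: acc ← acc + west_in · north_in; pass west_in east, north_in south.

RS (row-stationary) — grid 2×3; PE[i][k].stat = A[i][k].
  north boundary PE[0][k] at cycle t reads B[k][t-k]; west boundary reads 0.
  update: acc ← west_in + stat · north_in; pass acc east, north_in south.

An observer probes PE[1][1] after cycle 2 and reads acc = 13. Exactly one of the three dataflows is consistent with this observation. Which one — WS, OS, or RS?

dataflow = RS

WS (3×3 grid), PE[1][1]:
  t=0 PE[1][1]: acc=0 h=0 v=0
  t=1 PE[1][1]: acc=0 h=0 v=0
  t=2 PE[1][1]: acc=75 h=3 v=75
OS (2×3 grid), PE[1][1]:
  t=0 PE[1][1]: acc=0 h=0 v=0
  t=1 PE[1][1]: acc=0 h=0 v=0
  t=2 PE[1][1]: acc=12 h=2 v=6
RS (2×3 grid), PE[1][1]:
  t=0 PE[1][1]: acc=0 h=0 v=0
  t=1 PE[1][1]: acc=0 h=0 v=0
  t=2 PE[1][1]: acc=13 h=13 v=1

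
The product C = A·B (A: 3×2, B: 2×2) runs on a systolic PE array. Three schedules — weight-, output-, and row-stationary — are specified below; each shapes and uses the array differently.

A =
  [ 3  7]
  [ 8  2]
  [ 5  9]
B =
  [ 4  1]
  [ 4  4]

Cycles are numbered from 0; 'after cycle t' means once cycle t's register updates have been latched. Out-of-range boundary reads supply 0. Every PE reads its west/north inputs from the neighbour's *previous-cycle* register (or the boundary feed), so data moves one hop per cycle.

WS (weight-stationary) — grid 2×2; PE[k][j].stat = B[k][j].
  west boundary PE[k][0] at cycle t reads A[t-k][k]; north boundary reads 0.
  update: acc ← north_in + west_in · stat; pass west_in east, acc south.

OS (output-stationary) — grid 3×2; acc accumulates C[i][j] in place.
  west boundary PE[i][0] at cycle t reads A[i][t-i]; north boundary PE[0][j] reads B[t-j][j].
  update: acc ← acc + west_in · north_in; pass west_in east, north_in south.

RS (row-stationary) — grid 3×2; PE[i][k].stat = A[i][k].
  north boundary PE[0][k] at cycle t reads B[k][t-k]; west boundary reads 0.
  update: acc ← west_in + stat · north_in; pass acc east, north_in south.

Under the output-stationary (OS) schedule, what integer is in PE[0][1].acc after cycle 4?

PE[0][1].acc = 31

Tracing OS — 3×2 array, target PE[0][1]:
  @0  [0,0]  acc 12  |  →3  ↓4
  @0  [0,1]  acc 0  |  →0  ↓0
  @1  [0,0]  acc 40  |  →7  ↓4
  @1  [0,1]  acc 3  |  →3  ↓1
  @2  [0,0]  acc 40  |  →0  ↓0
  @2  [0,1]  acc 31  |  →7  ↓4
  @3  [0,0]  acc 40  |  →0  ↓0
  @3  [0,1]  acc 31  |  →0  ↓0
  @4  [0,0]  acc 40  |  →0  ↓0
  @4  [0,1]  acc 31  |  →0  ↓0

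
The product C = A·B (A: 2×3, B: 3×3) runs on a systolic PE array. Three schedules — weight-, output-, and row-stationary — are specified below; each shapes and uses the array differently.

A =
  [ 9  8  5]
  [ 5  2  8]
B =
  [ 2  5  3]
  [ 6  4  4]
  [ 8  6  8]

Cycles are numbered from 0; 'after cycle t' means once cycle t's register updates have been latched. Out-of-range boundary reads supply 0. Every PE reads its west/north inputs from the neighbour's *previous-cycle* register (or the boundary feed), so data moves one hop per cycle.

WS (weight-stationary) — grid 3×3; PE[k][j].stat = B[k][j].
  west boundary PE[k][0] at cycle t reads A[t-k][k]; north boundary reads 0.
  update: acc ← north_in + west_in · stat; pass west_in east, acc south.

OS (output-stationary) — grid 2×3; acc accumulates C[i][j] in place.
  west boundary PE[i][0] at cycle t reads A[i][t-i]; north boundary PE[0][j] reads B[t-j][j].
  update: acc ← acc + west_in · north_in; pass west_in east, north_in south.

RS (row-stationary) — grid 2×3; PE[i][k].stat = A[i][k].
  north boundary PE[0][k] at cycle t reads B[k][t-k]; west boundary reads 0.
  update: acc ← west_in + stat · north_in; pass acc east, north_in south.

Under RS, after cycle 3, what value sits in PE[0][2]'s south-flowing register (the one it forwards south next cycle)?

Tracing RS — 2×3 array, target PE[0][2]:
  cycle 0: PE[0][1] → acc 0, east 0, south 0
  cycle 0: PE[0][2] → acc 0, east 0, south 0
  cycle 1: PE[0][1] → acc 66, east 66, south 6
  cycle 1: PE[0][2] → acc 0, east 0, south 0
  cycle 2: PE[0][1] → acc 77, east 77, south 4
  cycle 2: PE[0][2] → acc 106, east 106, south 8
  cycle 3: PE[0][1] → acc 59, east 59, south 4
  cycle 3: PE[0][2] → acc 107, east 107, south 6

register = 6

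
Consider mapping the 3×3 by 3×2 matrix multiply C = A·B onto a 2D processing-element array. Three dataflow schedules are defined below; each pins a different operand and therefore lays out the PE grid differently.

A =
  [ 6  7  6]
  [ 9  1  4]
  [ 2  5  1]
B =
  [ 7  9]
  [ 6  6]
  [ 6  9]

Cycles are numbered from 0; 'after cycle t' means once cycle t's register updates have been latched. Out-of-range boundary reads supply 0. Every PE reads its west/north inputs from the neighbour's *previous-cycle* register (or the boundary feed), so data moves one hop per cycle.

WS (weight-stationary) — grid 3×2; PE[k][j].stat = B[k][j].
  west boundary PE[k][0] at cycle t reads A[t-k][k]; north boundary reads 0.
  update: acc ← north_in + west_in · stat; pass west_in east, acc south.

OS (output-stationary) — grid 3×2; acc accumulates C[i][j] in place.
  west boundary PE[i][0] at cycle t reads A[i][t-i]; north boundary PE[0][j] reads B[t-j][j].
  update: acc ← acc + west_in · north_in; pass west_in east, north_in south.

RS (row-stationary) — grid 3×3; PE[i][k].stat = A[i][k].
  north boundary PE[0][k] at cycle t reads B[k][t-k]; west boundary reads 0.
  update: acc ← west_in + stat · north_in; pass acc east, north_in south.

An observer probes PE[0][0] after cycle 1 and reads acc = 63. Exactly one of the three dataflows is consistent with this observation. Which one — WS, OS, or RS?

dataflow = WS

— WS: 3×2; PE[0][0] trace:
  step 0 · PE0,0: acc=42; fwd→6 fwd↓42
  step 1 · PE0,0: acc=63; fwd→9 fwd↓63
— OS: 3×2; PE[0][0] trace:
  step 0 · PE0,0: acc=42; fwd→6 fwd↓7
  step 1 · PE0,0: acc=84; fwd→7 fwd↓6
— RS: 3×3; PE[0][0] trace:
  step 0 · PE0,0: acc=42; fwd→42 fwd↓7
  step 1 · PE0,0: acc=54; fwd→54 fwd↓9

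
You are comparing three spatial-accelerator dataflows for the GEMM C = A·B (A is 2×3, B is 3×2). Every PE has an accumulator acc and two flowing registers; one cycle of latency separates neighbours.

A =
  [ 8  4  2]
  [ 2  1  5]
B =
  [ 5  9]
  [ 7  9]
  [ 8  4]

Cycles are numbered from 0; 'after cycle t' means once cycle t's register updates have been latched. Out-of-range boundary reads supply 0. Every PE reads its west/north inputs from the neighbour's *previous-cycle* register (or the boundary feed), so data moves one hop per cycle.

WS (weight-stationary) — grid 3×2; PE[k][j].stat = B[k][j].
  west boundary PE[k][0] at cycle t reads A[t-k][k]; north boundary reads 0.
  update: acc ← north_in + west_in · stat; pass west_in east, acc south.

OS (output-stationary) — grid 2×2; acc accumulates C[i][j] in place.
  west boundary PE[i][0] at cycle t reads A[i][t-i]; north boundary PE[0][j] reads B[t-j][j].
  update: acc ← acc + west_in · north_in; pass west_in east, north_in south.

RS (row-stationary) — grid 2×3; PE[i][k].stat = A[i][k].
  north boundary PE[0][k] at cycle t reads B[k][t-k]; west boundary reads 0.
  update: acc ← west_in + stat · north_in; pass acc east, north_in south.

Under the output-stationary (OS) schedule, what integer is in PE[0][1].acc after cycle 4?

PE[0][1].acc = 116

OS on a 2×2 grid — tracing PE[0][1] and its feeders:
  t=0 PE[0][0]: acc=40 h=8 v=5
  t=0 PE[0][1]: acc=0 h=0 v=0
  t=1 PE[0][0]: acc=68 h=4 v=7
  t=1 PE[0][1]: acc=72 h=8 v=9
  t=2 PE[0][0]: acc=84 h=2 v=8
  t=2 PE[0][1]: acc=108 h=4 v=9
  t=3 PE[0][0]: acc=84 h=0 v=0
  t=3 PE[0][1]: acc=116 h=2 v=4
  t=4 PE[0][0]: acc=84 h=0 v=0
  t=4 PE[0][1]: acc=116 h=0 v=0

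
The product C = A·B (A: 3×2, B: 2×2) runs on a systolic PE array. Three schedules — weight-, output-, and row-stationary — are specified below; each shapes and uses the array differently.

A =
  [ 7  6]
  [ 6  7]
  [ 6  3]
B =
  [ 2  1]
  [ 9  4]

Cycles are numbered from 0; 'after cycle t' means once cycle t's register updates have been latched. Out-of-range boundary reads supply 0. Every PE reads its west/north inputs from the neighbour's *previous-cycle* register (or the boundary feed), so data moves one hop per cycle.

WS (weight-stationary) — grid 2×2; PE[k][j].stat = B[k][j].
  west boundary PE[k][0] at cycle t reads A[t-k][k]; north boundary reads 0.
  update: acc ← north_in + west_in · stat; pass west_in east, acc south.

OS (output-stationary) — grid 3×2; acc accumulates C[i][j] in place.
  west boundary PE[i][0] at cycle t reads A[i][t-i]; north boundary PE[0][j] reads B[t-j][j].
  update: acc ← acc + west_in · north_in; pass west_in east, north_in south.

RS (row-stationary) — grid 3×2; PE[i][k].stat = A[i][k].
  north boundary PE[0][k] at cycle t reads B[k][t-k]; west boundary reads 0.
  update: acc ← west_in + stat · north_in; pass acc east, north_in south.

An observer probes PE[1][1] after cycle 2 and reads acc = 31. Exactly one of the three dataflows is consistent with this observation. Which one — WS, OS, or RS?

dataflow = WS

Under WS (2×2), PE[1][1]:
  after 0 — PE[1][1] acc=0, pass-E 0, pass-S 0
  after 1 — PE[1][1] acc=0, pass-E 0, pass-S 0
  after 2 — PE[1][1] acc=31, pass-E 6, pass-S 31
Under OS (3×2), PE[1][1]:
  after 0 — PE[1][1] acc=0, pass-E 0, pass-S 0
  after 1 — PE[1][1] acc=0, pass-E 0, pass-S 0
  after 2 — PE[1][1] acc=6, pass-E 6, pass-S 1
Under RS (3×2), PE[1][1]:
  after 0 — PE[1][1] acc=0, pass-E 0, pass-S 0
  after 1 — PE[1][1] acc=0, pass-E 0, pass-S 0
  after 2 — PE[1][1] acc=75, pass-E 75, pass-S 9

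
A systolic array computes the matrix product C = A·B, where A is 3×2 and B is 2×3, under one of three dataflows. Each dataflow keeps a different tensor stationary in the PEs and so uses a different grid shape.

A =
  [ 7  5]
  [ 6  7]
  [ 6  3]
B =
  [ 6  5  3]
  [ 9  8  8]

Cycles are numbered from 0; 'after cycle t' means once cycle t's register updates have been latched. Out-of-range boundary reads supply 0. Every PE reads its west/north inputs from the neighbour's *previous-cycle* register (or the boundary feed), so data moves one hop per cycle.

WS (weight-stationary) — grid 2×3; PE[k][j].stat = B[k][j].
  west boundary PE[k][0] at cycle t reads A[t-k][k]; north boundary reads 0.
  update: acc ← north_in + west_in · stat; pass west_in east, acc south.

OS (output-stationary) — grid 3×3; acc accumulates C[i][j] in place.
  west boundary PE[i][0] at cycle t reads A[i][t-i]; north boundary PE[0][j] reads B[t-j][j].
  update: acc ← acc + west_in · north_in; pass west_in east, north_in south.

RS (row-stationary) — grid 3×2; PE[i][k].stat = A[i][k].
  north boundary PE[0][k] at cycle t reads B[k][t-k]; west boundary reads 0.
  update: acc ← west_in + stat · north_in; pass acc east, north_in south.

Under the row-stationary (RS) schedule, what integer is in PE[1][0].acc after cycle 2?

RS (3×2). Following PE[1][0] plus its west/north inputs:
  [0] (0,0) acc=42 (h:42 v:6)
  [0] (1,0) acc=0 (h:0 v:0)
  [1] (0,0) acc=35 (h:35 v:5)
  [1] (1,0) acc=36 (h:36 v:6)
  [2] (0,0) acc=21 (h:21 v:3)
  [2] (1,0) acc=30 (h:30 v:5)

PE[1][0].acc = 30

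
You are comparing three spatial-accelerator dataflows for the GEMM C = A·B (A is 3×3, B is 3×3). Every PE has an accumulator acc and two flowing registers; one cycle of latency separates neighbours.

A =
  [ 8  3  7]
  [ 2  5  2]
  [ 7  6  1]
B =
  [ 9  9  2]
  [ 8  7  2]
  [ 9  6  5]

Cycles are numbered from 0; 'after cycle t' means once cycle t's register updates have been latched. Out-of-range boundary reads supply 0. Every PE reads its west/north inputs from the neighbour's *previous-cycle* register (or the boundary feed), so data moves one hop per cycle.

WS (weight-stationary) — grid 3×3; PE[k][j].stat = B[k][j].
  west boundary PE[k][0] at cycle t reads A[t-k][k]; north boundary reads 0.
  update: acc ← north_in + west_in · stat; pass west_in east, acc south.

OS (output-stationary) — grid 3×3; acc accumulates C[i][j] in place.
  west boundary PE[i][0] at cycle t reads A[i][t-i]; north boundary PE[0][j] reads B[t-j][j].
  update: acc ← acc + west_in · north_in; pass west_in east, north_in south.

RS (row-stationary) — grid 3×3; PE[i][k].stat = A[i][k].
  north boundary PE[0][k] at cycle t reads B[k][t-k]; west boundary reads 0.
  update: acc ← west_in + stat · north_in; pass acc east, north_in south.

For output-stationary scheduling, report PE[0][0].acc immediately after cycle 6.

PE[0][0].acc = 159

OS 3×3: PE[0][0] cycle-by-cycle (with neighbour feeds):
  cycle 0: PE[0][0] → acc 72, east 8, south 9
  cycle 1: PE[0][0] → acc 96, east 3, south 8
  cycle 2: PE[0][0] → acc 159, east 7, south 9
  cycle 3: PE[0][0] → acc 159, east 0, south 0
  cycle 4: PE[0][0] → acc 159, east 0, south 0
  cycle 5: PE[0][0] → acc 159, east 0, south 0
  cycle 6: PE[0][0] → acc 159, east 0, south 0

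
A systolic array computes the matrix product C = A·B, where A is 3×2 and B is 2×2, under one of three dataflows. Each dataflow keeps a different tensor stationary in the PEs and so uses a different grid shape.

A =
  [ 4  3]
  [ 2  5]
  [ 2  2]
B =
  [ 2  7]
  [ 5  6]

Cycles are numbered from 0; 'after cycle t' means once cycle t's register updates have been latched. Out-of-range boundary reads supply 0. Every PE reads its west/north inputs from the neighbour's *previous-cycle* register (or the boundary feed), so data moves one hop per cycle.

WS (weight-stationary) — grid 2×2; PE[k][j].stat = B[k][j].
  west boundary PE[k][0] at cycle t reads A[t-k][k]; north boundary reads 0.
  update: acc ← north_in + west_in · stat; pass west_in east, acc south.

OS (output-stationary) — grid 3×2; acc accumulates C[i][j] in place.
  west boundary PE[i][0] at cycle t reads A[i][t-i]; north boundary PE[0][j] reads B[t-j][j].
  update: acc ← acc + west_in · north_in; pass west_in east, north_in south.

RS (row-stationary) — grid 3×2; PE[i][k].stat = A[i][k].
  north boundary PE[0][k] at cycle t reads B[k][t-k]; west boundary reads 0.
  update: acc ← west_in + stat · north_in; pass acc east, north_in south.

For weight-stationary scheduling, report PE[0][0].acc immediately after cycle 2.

WS (2×2). Following PE[0][0] plus its west/north inputs:
  step 0 · PE0,0: acc=8; fwd→4 fwd↓8
  step 1 · PE0,0: acc=4; fwd→2 fwd↓4
  step 2 · PE0,0: acc=4; fwd→2 fwd↓4

PE[0][0].acc = 4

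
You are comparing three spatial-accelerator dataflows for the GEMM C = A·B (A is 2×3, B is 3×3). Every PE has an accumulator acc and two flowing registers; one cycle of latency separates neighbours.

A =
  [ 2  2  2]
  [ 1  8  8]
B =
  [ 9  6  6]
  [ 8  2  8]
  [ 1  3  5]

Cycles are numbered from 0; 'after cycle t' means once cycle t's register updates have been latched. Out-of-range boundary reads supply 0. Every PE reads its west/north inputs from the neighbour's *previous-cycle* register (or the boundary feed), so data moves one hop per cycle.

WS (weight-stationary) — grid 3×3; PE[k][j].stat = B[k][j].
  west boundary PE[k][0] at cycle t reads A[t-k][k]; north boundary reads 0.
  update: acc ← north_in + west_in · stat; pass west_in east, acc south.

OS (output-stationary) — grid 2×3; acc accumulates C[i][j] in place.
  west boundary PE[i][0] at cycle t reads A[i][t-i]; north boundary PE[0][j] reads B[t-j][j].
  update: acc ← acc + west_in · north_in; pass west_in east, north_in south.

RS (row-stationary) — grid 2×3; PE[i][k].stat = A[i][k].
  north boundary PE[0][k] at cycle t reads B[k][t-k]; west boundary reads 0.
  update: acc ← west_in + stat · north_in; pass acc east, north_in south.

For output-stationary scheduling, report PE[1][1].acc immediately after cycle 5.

PE[1][1].acc = 46

Tracing OS — 2×3 array, target PE[1][1]:
  0: (0,1).acc=0  regs=<0,0>
  0: (1,0).acc=0  regs=<0,0>
  0: (1,1).acc=0  regs=<0,0>
  1: (0,1).acc=12  regs=<2,6>
  1: (1,0).acc=9  regs=<1,9>
  1: (1,1).acc=0  regs=<0,0>
  2: (0,1).acc=16  regs=<2,2>
  2: (1,0).acc=73  regs=<8,8>
  2: (1,1).acc=6  regs=<1,6>
  3: (0,1).acc=22  regs=<2,3>
  3: (1,0).acc=81  regs=<8,1>
  3: (1,1).acc=22  regs=<8,2>
  4: (0,1).acc=22  regs=<0,0>
  4: (1,0).acc=81  regs=<0,0>
  4: (1,1).acc=46  regs=<8,3>
  5: (0,1).acc=22  regs=<0,0>
  5: (1,0).acc=81  regs=<0,0>
  5: (1,1).acc=46  regs=<0,0>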